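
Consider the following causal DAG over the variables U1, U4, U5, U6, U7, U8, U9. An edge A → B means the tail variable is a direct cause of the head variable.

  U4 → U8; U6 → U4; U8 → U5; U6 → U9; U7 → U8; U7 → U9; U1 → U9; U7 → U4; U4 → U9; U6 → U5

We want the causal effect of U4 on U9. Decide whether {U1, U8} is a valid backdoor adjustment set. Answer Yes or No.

Backdoor paths from U4 to U9 (paths whose first edge points into U4):
  P1: U4 <- U6 -> U9
  P2: U4 <- U6 -> U5 <- U8 <- U7 -> U9
  P3: U4 <- U7 -> U8 -> U5 <- U6 -> U9
  P4: U4 <- U7 -> U9
Condition 1 (no descendant of U4 in the set): FAILS — U8 is a descendant of U4.
Condition 2 (every backdoor path blocked by {U1, U8}):
  P1: open — no interior node is in the conditioning set.
  P2: blocked at collider U5 (neither it nor any descendant is in the conditioning set).
  P3: blocked at chain node U8 ∈ conditioning set.
  P4: open — no interior node is in the conditioning set.
{U1, U8} does not satisfy the backdoor criterion.

No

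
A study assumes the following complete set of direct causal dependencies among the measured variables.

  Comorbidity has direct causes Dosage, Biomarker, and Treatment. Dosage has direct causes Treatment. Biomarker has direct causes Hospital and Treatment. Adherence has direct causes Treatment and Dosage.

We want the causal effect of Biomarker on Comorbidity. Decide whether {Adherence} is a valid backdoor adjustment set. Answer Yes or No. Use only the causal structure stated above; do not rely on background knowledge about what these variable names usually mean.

No

Backdoor paths from Biomarker to Comorbidity (paths whose first edge points into Biomarker):
  P1: Biomarker <- Treatment -> Dosage -> Comorbidity
  P2: Biomarker <- Treatment -> Comorbidity
  P3: Biomarker <- Treatment -> Adherence <- Dosage -> Comorbidity
Condition 1 (no descendant of Biomarker in the set): holds — descendants of Biomarker are {Comorbidity}; none are in {Adherence}.
Condition 2 (every backdoor path blocked by {Adherence}):
  P1: open — no interior node is in the conditioning set.
  P2: open — no interior node is in the conditioning set.
  P3: open — collider(s) Adherence are conditioned on (or have a conditioned descendant) and no non-collider on the path is in the set.
{Adherence} does not satisfy the backdoor criterion.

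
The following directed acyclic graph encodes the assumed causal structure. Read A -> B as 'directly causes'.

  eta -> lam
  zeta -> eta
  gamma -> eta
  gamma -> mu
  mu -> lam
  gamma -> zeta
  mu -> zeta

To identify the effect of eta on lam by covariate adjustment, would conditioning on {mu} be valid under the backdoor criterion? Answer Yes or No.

Backdoor paths from eta to lam (paths whose first edge points into eta):
  P1: eta <- gamma -> mu -> lam
  P2: eta <- gamma -> zeta <- mu -> lam
  P3: eta <- zeta <- gamma -> mu -> lam
  P4: eta <- zeta <- mu -> lam
Condition 1 (no descendant of eta in the set): holds — descendants of eta are {lam}; none are in {mu}.
Condition 2 (every backdoor path blocked by {mu}):
  P1: blocked at chain node mu ∈ conditioning set.
  P2: blocked at collider zeta (neither it nor any descendant is in the conditioning set).
  P3: blocked at chain node mu ∈ conditioning set.
  P4: blocked at fork node mu ∈ conditioning set.
{mu} satisfies the backdoor criterion.

Yes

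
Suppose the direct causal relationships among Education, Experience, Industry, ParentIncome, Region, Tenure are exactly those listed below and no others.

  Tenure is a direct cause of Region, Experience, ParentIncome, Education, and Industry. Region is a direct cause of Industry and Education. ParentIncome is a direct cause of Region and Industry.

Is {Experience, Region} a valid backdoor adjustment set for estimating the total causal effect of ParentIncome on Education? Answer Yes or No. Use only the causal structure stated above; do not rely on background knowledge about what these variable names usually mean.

No

Backdoor paths from ParentIncome to Education (paths whose first edge points into ParentIncome):
  P1: ParentIncome <- Tenure -> Region -> Education
  P2: ParentIncome <- Tenure -> Education
  P3: ParentIncome <- Tenure -> Industry <- Region -> Education
Condition 1 (no descendant of ParentIncome in the set): FAILS — Region is a descendant of ParentIncome.
Condition 2 (every backdoor path blocked by {Experience, Region}):
  P1: blocked at chain node Region ∈ conditioning set.
  P2: open — no interior node is in the conditioning set.
  P3: blocked at collider Industry (neither it nor any descendant is in the conditioning set).
{Experience, Region} does not satisfy the backdoor criterion.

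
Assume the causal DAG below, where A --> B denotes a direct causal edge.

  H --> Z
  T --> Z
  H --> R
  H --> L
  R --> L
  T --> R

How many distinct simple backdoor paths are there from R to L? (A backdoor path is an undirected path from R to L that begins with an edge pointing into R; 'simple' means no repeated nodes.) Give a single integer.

2

A backdoor path from R to L is any simple undirected path whose first edge points into R (i.e. leaves R via a parent).
Parents of R: {H, T}.
Enumerating:
  P1: R <- H -> L
  P2: R <- T -> Z <- H -> L
That exhausts the simple backdoor paths. Count: 2.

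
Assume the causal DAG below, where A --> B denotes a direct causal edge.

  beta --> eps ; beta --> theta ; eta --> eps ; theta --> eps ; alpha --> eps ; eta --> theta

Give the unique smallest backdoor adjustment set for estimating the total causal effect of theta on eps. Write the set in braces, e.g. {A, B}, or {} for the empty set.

Variables eligible for adjustment (non-descendants of theta, excluding theta and eps): {alpha, beta, eta}.
Backdoor paths from theta to eps:
  P1: theta <- eta -> eps
  P2: theta <- beta -> eps
The empty set is not sufficient: P1 (theta <- eta -> eps) has no collider blocking it and no conditioned non-collider, so it is open.
Try {beta, eta}:
  P1: blocked at fork node eta ∈ conditioning set.
  P2: blocked at fork node beta ∈ conditioning set.
{beta, eta} contains no descendant of theta and blocks every backdoor path.
Every element of {beta, eta} is needed (dropping beta leaves P2 open; dropping eta leaves P1 open), so no proper subset is valid.
Among all size-2 subsets of the eligible variables, only {beta, eta} blocks every backdoor path, so it is the unique smallest valid adjustment set.

{beta, eta}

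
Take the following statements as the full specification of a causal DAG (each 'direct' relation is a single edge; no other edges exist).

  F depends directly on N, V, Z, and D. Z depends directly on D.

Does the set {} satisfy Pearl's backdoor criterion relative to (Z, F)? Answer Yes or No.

Backdoor paths from Z to F (paths whose first edge points into Z):
  P1: Z <- D -> F
Condition 1 (no descendant of Z in the set): holds — descendants of Z are {F}; none are in {}.
Condition 2 (every backdoor path blocked by {}):
  P1: open — no interior node is in the conditioning set.
{} does not satisfy the backdoor criterion.

No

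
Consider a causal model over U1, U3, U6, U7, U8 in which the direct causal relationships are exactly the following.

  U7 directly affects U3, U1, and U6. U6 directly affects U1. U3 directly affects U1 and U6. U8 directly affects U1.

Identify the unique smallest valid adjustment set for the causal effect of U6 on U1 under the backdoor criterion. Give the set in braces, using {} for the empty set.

{U3, U7}

Variables eligible for adjustment (non-descendants of U6, excluding U6 and U1): {U3, U7, U8}.
Backdoor paths from U6 to U1:
  P1: U6 <- U7 -> U3 -> U1
  P2: U6 <- U7 -> U1
  P3: U6 <- U3 <- U7 -> U1
  P4: U6 <- U3 -> U1
The empty set is not sufficient: P1 (U6 <- U7 -> U3 -> U1) has no collider blocking it and no conditioned non-collider, so it is open.
Try {U3, U7}:
  P1: blocked at fork node U7 ∈ conditioning set.
  P2: blocked at fork node U7 ∈ conditioning set.
  P3: blocked at chain node U3 ∈ conditioning set.
  P4: blocked at fork node U3 ∈ conditioning set.
{U3, U7} contains no descendant of U6 and blocks every backdoor path.
Every element of {U3, U7} is needed (dropping U3 leaves P4 open; dropping U7 leaves P2 open), so no proper subset is valid.
Among all size-2 subsets of the eligible variables, only {U3, U7} blocks every backdoor path, so it is the unique smallest valid adjustment set.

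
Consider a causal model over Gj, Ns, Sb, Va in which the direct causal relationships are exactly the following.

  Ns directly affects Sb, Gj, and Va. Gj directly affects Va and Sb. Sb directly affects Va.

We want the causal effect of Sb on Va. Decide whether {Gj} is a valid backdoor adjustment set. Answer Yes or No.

No

Backdoor paths from Sb to Va (paths whose first edge points into Sb):
  P1: Sb <- Ns -> Gj -> Va
  P2: Sb <- Ns -> Va
  P3: Sb <- Gj <- Ns -> Va
  P4: Sb <- Gj -> Va
Condition 1 (no descendant of Sb in the set): holds — descendants of Sb are {Va}; none are in {Gj}.
Condition 2 (every backdoor path blocked by {Gj}):
  P1: blocked at chain node Gj ∈ conditioning set.
  P2: open — no interior node is in the conditioning set.
  P3: blocked at chain node Gj ∈ conditioning set.
  P4: blocked at fork node Gj ∈ conditioning set.
{Gj} does not satisfy the backdoor criterion.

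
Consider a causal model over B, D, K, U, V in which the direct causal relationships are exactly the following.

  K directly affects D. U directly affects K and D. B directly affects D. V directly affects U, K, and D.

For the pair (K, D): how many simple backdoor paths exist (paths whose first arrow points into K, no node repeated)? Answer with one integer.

4

A backdoor path from K to D is any simple undirected path whose first edge points into K (i.e. leaves K via a parent).
Parents of K: {U, V}.
Enumerating:
  P1: K <- V -> U -> D
  P2: K <- V -> D
  P3: K <- U <- V -> D
  P4: K <- U -> D
That exhausts the simple backdoor paths. Count: 4.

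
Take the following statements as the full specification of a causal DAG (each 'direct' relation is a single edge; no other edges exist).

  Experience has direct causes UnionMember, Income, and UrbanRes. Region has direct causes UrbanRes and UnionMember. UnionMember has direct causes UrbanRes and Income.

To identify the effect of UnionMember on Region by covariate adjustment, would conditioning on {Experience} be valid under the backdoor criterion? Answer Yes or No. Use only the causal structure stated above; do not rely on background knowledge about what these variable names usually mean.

No

Backdoor paths from UnionMember to Region (paths whose first edge points into UnionMember):
  P1: UnionMember <- Income -> Experience <- UrbanRes -> Region
  P2: UnionMember <- UrbanRes -> Region
Condition 1 (no descendant of UnionMember in the set): FAILS — Experience is a descendant of UnionMember.
Condition 2 (every backdoor path blocked by {Experience}):
  P1: open — collider(s) Experience are conditioned on (or have a conditioned descendant) and no non-collider on the path is in the set.
  P2: open — no interior node is in the conditioning set.
{Experience} does not satisfy the backdoor criterion.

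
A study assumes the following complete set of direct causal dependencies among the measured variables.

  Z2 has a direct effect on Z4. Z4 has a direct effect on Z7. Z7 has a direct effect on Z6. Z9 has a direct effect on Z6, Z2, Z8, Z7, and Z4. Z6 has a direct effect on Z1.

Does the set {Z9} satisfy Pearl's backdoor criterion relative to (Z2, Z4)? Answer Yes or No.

Backdoor paths from Z2 to Z4 (paths whose first edge points into Z2):
  P1: Z2 <- Z9 -> Z4
  P2: Z2 <- Z9 -> Z7 <- Z4
  P3: Z2 <- Z9 -> Z6 <- Z7 <- Z4
Condition 1 (no descendant of Z2 in the set): holds — descendants of Z2 are {Z1, Z4, Z6, Z7}; none are in {Z9}.
Condition 2 (every backdoor path blocked by {Z9}):
  P1: blocked at fork node Z9 ∈ conditioning set.
  P2: blocked at fork node Z9 ∈ conditioning set.
  P3: blocked at fork node Z9 ∈ conditioning set.
{Z9} satisfies the backdoor criterion.

Yes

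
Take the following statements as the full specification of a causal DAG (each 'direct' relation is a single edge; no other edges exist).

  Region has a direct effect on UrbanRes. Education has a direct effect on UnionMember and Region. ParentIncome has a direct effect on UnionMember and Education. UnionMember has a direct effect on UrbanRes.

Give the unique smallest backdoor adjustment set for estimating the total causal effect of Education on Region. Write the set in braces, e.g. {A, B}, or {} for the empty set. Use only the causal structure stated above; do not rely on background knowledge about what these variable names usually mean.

{}

Variables eligible for adjustment (non-descendants of Education, excluding Education and Region): {ParentIncome}.
Backdoor paths from Education to Region:
  P1: Education <- ParentIncome -> UnionMember -> UrbanRes <- Region
Each backdoor path contains an unconditioned collider, so every path is already blocked with the empty conditioning set:
  P1: blocked at collider UrbanRes (neither it nor any descendant is in the conditioning set).
The empty set is therefore the unique smallest valid set.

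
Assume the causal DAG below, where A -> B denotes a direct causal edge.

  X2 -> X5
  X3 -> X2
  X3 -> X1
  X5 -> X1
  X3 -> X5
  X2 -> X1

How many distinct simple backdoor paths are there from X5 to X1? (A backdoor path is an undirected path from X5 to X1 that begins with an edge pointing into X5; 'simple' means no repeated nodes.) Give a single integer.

A backdoor path from X5 to X1 is any simple undirected path whose first edge points into X5 (i.e. leaves X5 via a parent).
Parents of X5: {X2, X3}.
Enumerating:
  P1: X5 <- X3 -> X2 -> X1
  P2: X5 <- X3 -> X1
  P3: X5 <- X2 <- X3 -> X1
  P4: X5 <- X2 -> X1
That exhausts the simple backdoor paths. Count: 4.

4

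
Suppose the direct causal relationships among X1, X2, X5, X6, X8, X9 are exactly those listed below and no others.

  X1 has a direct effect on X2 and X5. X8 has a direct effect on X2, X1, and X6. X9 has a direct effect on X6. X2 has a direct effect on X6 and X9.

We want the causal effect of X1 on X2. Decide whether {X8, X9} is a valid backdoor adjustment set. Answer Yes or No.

Backdoor paths from X1 to X2 (paths whose first edge points into X1):
  P1: X1 <- X8 -> X2
  P2: X1 <- X8 -> X6 <- X2
  P3: X1 <- X8 -> X6 <- X9 <- X2
Condition 1 (no descendant of X1 in the set): FAILS — X9 is a descendant of X1.
Condition 2 (every backdoor path blocked by {X8, X9}):
  P1: blocked at fork node X8 ∈ conditioning set.
  P2: blocked at fork node X8 ∈ conditioning set.
  P3: blocked at fork node X8 ∈ conditioning set.
{X8, X9} does not satisfy the backdoor criterion.

No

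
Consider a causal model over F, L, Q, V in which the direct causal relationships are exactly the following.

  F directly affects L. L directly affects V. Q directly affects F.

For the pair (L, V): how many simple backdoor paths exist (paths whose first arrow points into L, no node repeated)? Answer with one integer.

0

A backdoor path from L to V is any simple undirected path whose first edge points into L (i.e. leaves L via a parent).
Parents of L: {F}.
No simple path from any parent of L reaches V without revisiting L, so there are no backdoor paths.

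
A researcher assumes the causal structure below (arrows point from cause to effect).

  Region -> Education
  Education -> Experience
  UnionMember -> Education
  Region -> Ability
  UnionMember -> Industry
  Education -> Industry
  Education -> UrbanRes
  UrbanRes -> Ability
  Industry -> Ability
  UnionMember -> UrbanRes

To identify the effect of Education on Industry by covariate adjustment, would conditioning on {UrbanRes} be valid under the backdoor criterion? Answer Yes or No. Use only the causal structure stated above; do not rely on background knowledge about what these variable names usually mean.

No

Backdoor paths from Education to Industry (paths whose first edge points into Education):
  P1: Education <- Region -> Ability <- UrbanRes <- UnionMember -> Industry
  P2: Education <- Region -> Ability <- Industry
  P3: Education <- UnionMember -> UrbanRes -> Ability <- Industry
  P4: Education <- UnionMember -> Industry
Condition 1 (no descendant of Education in the set): FAILS — UrbanRes is a descendant of Education.
Condition 2 (every backdoor path blocked by {UrbanRes}):
  P1: blocked at collider Ability (neither it nor any descendant is in the conditioning set).
  P2: blocked at collider Ability (neither it nor any descendant is in the conditioning set).
  P3: blocked at chain node UrbanRes ∈ conditioning set.
  P4: open — no interior node is in the conditioning set.
{UrbanRes} does not satisfy the backdoor criterion.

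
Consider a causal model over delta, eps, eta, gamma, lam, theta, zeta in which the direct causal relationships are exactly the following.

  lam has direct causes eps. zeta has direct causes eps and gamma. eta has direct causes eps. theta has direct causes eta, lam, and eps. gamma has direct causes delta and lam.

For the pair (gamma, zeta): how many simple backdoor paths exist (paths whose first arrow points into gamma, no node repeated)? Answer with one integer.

A backdoor path from gamma to zeta is any simple undirected path whose first edge points into gamma (i.e. leaves gamma via a parent).
Parents of gamma: {delta, lam}.
Enumerating:
  P1: gamma <- lam <- eps -> zeta
  P2: gamma <- lam -> theta <- eps -> zeta
  P3: gamma <- lam -> theta <- eta <- eps -> zeta
That exhausts the simple backdoor paths. Count: 3.

3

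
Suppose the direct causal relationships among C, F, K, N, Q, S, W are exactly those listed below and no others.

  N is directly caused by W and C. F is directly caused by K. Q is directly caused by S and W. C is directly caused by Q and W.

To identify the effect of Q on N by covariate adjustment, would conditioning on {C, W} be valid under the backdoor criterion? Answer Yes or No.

No

Backdoor paths from Q to N (paths whose first edge points into Q):
  P1: Q <- W -> C -> N
  P2: Q <- W -> N
Condition 1 (no descendant of Q in the set): FAILS — C is a descendant of Q.
Condition 2 (every backdoor path blocked by {C, W}):
  P1: blocked at fork node W ∈ conditioning set.
  P2: blocked at fork node W ∈ conditioning set.
{C, W} does not satisfy the backdoor criterion.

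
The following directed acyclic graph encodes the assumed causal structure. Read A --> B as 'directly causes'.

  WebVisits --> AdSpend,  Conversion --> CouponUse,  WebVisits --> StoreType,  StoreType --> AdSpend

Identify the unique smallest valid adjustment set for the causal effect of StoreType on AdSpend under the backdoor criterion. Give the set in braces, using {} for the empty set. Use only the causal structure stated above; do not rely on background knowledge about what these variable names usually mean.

{WebVisits}

Variables eligible for adjustment (non-descendants of StoreType, excluding StoreType and AdSpend): {Conversion, CouponUse, WebVisits}.
Backdoor paths from StoreType to AdSpend:
  P1: StoreType <- WebVisits -> AdSpend
The empty set is not sufficient: P1 (StoreType <- WebVisits -> AdSpend) has no collider blocking it and no conditioned non-collider, so it is open.
Try {WebVisits}:
  P1: blocked at fork node WebVisits ∈ conditioning set.
{WebVisits} contains no descendant of StoreType and blocks every backdoor path.
No other singleton works — e.g. {Conversion} leaves P1 open — so {WebVisits} is the unique smallest valid adjustment set.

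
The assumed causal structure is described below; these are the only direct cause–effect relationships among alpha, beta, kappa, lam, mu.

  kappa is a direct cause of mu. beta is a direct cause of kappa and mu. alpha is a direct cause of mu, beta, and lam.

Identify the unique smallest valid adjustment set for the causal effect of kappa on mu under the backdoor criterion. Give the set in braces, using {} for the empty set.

Variables eligible for adjustment (non-descendants of kappa, excluding kappa and mu): {alpha, beta, lam}.
Backdoor paths from kappa to mu:
  P1: kappa <- beta <- alpha -> mu
  P2: kappa <- beta -> mu
The empty set is not sufficient: P1 (kappa <- beta <- alpha -> mu) has no collider blocking it and no conditioned non-collider, so it is open.
Try {beta}:
  P1: blocked at chain node beta ∈ conditioning set.
  P2: blocked at fork node beta ∈ conditioning set.
{beta} contains no descendant of kappa and blocks every backdoor path.
No other singleton works — e.g. {alpha} leaves P2 open — so {beta} is the unique smallest valid adjustment set.

{beta}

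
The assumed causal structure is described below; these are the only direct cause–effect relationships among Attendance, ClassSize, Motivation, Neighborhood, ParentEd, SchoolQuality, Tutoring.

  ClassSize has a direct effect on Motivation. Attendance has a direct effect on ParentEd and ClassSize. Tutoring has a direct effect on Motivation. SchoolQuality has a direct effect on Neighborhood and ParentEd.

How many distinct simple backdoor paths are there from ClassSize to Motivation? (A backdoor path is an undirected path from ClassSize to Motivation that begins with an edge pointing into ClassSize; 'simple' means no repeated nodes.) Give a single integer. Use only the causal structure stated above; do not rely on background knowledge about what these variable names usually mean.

0

A backdoor path from ClassSize to Motivation is any simple undirected path whose first edge points into ClassSize (i.e. leaves ClassSize via a parent).
Parents of ClassSize: {Attendance}.
No simple path from any parent of ClassSize reaches Motivation without revisiting ClassSize, so there are no backdoor paths.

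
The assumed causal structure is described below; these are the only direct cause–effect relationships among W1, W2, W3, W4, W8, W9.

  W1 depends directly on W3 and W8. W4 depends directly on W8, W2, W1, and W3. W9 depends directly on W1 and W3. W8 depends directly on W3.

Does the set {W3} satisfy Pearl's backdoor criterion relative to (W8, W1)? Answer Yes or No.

Backdoor paths from W8 to W1 (paths whose first edge points into W8):
  P1: W8 <- W3 -> W1
  P2: W8 <- W3 -> W4 <- W1
  P3: W8 <- W3 -> W9 <- W1
Condition 1 (no descendant of W8 in the set): holds — descendants of W8 are {W1, W4, W9}; none are in {W3}.
Condition 2 (every backdoor path blocked by {W3}):
  P1: blocked at fork node W3 ∈ conditioning set.
  P2: blocked at fork node W3 ∈ conditioning set.
  P3: blocked at fork node W3 ∈ conditioning set.
{W3} satisfies the backdoor criterion.

Yes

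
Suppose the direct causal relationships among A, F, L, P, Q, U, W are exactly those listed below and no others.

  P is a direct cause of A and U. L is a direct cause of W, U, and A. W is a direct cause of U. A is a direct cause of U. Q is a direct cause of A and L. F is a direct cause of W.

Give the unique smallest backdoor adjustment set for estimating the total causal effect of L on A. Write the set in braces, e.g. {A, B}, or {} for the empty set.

{Q}

Variables eligible for adjustment (non-descendants of L, excluding L and A): {F, P, Q}.
Backdoor paths from L to A:
  P1: L <- Q -> A
The empty set is not sufficient: P1 (L <- Q -> A) has no collider blocking it and no conditioned non-collider, so it is open.
Try {Q}:
  P1: blocked at fork node Q ∈ conditioning set.
{Q} contains no descendant of L and blocks every backdoor path.
No other singleton works — e.g. {F} leaves P1 open — so {Q} is the unique smallest valid adjustment set.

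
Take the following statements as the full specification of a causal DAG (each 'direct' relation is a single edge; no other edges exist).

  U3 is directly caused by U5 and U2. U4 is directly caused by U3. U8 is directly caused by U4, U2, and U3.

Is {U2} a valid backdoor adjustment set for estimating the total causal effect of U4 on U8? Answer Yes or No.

No

Backdoor paths from U4 to U8 (paths whose first edge points into U4):
  P1: U4 <- U3 <- U2 -> U8
  P2: U4 <- U3 -> U8
Condition 1 (no descendant of U4 in the set): holds — descendants of U4 are {U8}; none are in {U2}.
Condition 2 (every backdoor path blocked by {U2}):
  P1: blocked at fork node U2 ∈ conditioning set.
  P2: open — no interior node is in the conditioning set.
{U2} does not satisfy the backdoor criterion.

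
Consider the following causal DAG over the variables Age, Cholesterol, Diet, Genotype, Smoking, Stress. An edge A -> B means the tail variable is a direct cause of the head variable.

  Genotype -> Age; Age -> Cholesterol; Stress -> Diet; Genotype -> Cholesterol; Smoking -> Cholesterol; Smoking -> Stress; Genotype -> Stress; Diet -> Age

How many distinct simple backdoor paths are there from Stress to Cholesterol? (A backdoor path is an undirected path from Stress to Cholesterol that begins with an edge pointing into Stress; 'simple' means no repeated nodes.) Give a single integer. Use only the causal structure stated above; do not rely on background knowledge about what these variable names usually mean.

A backdoor path from Stress to Cholesterol is any simple undirected path whose first edge points into Stress (i.e. leaves Stress via a parent).
Parents of Stress: {Genotype, Smoking}.
Enumerating:
  P1: Stress <- Smoking -> Cholesterol
  P2: Stress <- Genotype -> Age -> Cholesterol
  P3: Stress <- Genotype -> Cholesterol
That exhausts the simple backdoor paths. Count: 3.

3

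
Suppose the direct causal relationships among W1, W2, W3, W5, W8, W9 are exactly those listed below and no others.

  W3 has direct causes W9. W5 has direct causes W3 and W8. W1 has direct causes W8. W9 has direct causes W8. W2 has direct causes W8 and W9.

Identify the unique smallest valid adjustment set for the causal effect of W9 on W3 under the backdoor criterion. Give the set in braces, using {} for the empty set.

Variables eligible for adjustment (non-descendants of W9, excluding W9 and W3): {W1, W8}.
Backdoor paths from W9 to W3:
  P1: W9 <- W8 -> W5 <- W3
Each backdoor path contains an unconditioned collider, so every path is already blocked with the empty conditioning set:
  P1: blocked at collider W5 (neither it nor any descendant is in the conditioning set).
The empty set is therefore the unique smallest valid set.

{}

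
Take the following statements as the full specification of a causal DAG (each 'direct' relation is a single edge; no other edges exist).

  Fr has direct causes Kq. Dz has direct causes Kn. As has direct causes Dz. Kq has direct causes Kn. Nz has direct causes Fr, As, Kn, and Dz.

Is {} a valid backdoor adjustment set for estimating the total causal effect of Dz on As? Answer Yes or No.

Yes

Backdoor paths from Dz to As (paths whose first edge points into Dz):
  P1: Dz <- Kn -> Kq -> Fr -> Nz <- As
  P2: Dz <- Kn -> Nz <- As
Condition 1 (no descendant of Dz in the set): holds — descendants of Dz are {As, Nz}; none are in {}.
Condition 2 (every backdoor path blocked by {}):
  P1: blocked at collider Nz (neither it nor any descendant is in the conditioning set).
  P2: blocked at collider Nz (neither it nor any descendant is in the conditioning set).
{} satisfies the backdoor criterion.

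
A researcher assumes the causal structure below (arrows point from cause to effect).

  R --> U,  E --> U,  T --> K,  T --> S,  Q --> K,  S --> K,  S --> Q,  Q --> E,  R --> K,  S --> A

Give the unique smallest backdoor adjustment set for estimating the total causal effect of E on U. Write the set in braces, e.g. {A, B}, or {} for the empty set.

Variables eligible for adjustment (non-descendants of E, excluding E and U): {A, K, Q, R, S, T}.
Backdoor paths from E to U:
  P1: E <- Q <- S <- T -> K <- R -> U
  P2: E <- Q <- S -> K <- R -> U
  P3: E <- Q -> K <- R -> U
Each backdoor path contains an unconditioned collider, so every path is already blocked with the empty conditioning set:
  P1: blocked at collider K (neither it nor any descendant is in the conditioning set).
  P2: blocked at collider K (neither it nor any descendant is in the conditioning set).
  P3: blocked at collider K (neither it nor any descendant is in the conditioning set).
The empty set is therefore the unique smallest valid set.

{}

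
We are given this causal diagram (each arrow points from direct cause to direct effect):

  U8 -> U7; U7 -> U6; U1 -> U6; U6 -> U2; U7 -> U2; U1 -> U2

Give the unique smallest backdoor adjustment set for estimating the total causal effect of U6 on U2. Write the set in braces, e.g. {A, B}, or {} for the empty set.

{U1, U7}

Variables eligible for adjustment (non-descendants of U6, excluding U6 and U2): {U1, U7, U8}.
Backdoor paths from U6 to U2:
  P1: U6 <- U1 -> U2
  P2: U6 <- U7 -> U2
The empty set is not sufficient: P1 (U6 <- U1 -> U2) has no collider blocking it and no conditioned non-collider, so it is open.
Try {U1, U7}:
  P1: blocked at fork node U1 ∈ conditioning set.
  P2: blocked at fork node U7 ∈ conditioning set.
{U1, U7} contains no descendant of U6 and blocks every backdoor path.
Every element of {U1, U7} is needed (dropping U1 leaves P1 open; dropping U7 leaves P2 open), so no proper subset is valid.
Among all size-2 subsets of the eligible variables, only {U1, U7} blocks every backdoor path, so it is the unique smallest valid adjustment set.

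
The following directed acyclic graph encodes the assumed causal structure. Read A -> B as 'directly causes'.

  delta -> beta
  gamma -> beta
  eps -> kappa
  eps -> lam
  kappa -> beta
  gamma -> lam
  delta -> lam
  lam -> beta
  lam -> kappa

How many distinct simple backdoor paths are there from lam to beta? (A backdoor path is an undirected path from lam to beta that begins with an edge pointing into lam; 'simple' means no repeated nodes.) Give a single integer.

A backdoor path from lam to beta is any simple undirected path whose first edge points into lam (i.e. leaves lam via a parent).
Parents of lam: {delta, eps, gamma}.
Enumerating:
  P1: lam <- eps -> kappa -> beta
  P2: lam <- gamma -> beta
  P3: lam <- delta -> beta
That exhausts the simple backdoor paths. Count: 3.

3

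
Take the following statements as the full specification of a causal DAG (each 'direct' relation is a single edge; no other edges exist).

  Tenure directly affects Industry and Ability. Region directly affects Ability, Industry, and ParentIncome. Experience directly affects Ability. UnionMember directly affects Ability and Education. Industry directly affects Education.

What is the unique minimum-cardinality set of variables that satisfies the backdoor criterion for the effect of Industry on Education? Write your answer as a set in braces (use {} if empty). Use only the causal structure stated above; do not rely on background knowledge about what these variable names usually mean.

Variables eligible for adjustment (non-descendants of Industry, excluding Industry and Education): {Ability, Experience, ParentIncome, Region, Tenure, UnionMember}.
Backdoor paths from Industry to Education:
  P1: Industry <- Tenure -> Ability <- UnionMember -> Education
  P2: Industry <- Region -> Ability <- UnionMember -> Education
Each backdoor path contains an unconditioned collider, so every path is already blocked with the empty conditioning set:
  P1: blocked at collider Ability (neither it nor any descendant is in the conditioning set).
  P2: blocked at collider Ability (neither it nor any descendant is in the conditioning set).
The empty set is therefore the unique smallest valid set.

{}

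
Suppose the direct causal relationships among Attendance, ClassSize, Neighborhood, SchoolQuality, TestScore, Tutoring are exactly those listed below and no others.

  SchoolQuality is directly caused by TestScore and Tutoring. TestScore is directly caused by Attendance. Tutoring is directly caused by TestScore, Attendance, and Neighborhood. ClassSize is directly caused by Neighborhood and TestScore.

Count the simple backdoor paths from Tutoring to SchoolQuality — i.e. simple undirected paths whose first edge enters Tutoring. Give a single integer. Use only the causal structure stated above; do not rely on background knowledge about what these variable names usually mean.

A backdoor path from Tutoring to SchoolQuality is any simple undirected path whose first edge points into Tutoring (i.e. leaves Tutoring via a parent).
Parents of Tutoring: {Attendance, Neighborhood, TestScore}.
Enumerating:
  P1: Tutoring <- Attendance -> TestScore -> SchoolQuality
  P2: Tutoring <- Neighborhood -> ClassSize <- TestScore -> SchoolQuality
  P3: Tutoring <- TestScore -> SchoolQuality
That exhausts the simple backdoor paths. Count: 3.

3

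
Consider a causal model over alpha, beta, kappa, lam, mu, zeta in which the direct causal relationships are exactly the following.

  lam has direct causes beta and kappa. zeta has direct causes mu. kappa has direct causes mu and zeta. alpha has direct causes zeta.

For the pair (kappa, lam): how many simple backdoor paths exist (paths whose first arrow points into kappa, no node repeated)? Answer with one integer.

A backdoor path from kappa to lam is any simple undirected path whose first edge points into kappa (i.e. leaves kappa via a parent).
Parents of kappa: {mu, zeta}.
No simple path from any parent of kappa reaches lam without revisiting kappa, so there are no backdoor paths.

0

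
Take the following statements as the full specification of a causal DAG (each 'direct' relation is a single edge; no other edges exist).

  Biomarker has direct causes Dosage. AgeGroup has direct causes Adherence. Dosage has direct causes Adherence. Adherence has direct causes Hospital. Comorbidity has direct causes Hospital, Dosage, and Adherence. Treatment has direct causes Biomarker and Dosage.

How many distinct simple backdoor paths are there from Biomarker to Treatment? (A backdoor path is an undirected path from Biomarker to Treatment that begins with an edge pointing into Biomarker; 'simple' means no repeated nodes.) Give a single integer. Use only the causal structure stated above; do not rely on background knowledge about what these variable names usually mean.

1

A backdoor path from Biomarker to Treatment is any simple undirected path whose first edge points into Biomarker (i.e. leaves Biomarker via a parent).
Parents of Biomarker: {Dosage}.
Enumerating:
  P1: Biomarker <- Dosage -> Treatment
That exhausts the simple backdoor paths. Count: 1.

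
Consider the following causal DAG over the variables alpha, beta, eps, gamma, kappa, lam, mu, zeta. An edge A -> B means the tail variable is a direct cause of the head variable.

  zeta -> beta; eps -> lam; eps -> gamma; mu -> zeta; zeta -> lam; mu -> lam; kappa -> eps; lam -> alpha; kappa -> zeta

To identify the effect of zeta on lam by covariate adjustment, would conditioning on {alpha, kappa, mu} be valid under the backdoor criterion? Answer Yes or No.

Backdoor paths from zeta to lam (paths whose first edge points into zeta):
  P1: zeta <- mu -> lam
  P2: zeta <- kappa -> eps -> lam
Condition 1 (no descendant of zeta in the set): FAILS — alpha is a descendant of zeta.
Condition 2 (every backdoor path blocked by {alpha, kappa, mu}):
  P1: blocked at fork node mu ∈ conditioning set.
  P2: blocked at fork node kappa ∈ conditioning set.
{alpha, kappa, mu} does not satisfy the backdoor criterion.

No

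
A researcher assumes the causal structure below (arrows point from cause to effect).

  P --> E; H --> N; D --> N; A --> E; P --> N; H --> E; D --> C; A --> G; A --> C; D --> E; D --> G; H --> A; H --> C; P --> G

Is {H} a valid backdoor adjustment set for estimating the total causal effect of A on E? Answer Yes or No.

Yes

Backdoor paths from A to E (paths whose first edge points into A):
  P1: A <- H -> N <- D -> G <- P -> E
  P2: A <- H -> N <- D -> E
  P3: A <- H -> N <- P -> G <- D -> E
  P4: A <- H -> N <- P -> E
  P5: A <- H -> E
  P6: A <- H -> C <- D -> N <- P -> E
  P7: A <- H -> C <- D -> G <- P -> E
  P8: A <- H -> C <- D -> E
Condition 1 (no descendant of A in the set): holds — descendants of A are {C, E, G}; none are in {H}.
Condition 2 (every backdoor path blocked by {H}):
  P1: blocked at fork node H ∈ conditioning set.
  P2: blocked at fork node H ∈ conditioning set.
  P3: blocked at fork node H ∈ conditioning set.
  P4: blocked at fork node H ∈ conditioning set.
  P5: blocked at fork node H ∈ conditioning set.
  P6: blocked at fork node H ∈ conditioning set.
  P7: blocked at fork node H ∈ conditioning set.
  P8: blocked at fork node H ∈ conditioning set.
{H} satisfies the backdoor criterion.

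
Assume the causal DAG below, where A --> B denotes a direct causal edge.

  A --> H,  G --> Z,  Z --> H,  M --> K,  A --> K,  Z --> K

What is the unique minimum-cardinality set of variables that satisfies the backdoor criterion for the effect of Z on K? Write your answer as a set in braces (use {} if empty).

{}

Variables eligible for adjustment (non-descendants of Z, excluding Z and K): {A, G, M}.
Backdoor paths from Z to K:
  (none)
With no backdoor paths the empty set already satisfies the criterion, and it is trivially minimal.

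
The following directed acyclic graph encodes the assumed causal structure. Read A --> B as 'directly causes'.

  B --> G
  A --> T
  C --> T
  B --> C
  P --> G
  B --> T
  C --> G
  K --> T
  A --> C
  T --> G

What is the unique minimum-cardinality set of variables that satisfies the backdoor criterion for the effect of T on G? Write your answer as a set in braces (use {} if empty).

Variables eligible for adjustment (non-descendants of T, excluding T and G): {A, B, C, K, P}.
Backdoor paths from T to G:
  P1: T <- A -> C <- B -> G
  P2: T <- A -> C -> G
  P3: T <- B -> C -> G
  P4: T <- B -> G
  P5: T <- C <- B -> G
  P6: T <- C -> G
The empty set is not sufficient: P2 (T <- A -> C -> G) has no collider blocking it and no conditioned non-collider, so it is open.
Try {B, C}:
  P1: blocked at fork node B ∈ conditioning set.
  P2: blocked at chain node C ∈ conditioning set.
  P3: blocked at fork node B ∈ conditioning set.
  P4: blocked at fork node B ∈ conditioning set.
  P5: blocked at chain node C ∈ conditioning set.
  P6: blocked at fork node C ∈ conditioning set.
{B, C} contains no descendant of T and blocks every backdoor path.
Every element of {B, C} is needed (dropping B leaves P1 open; dropping C leaves P2 open), so no proper subset is valid.
Among all size-2 subsets of the eligible variables, only {B, C} blocks every backdoor path, so it is the unique smallest valid adjustment set.

{B, C}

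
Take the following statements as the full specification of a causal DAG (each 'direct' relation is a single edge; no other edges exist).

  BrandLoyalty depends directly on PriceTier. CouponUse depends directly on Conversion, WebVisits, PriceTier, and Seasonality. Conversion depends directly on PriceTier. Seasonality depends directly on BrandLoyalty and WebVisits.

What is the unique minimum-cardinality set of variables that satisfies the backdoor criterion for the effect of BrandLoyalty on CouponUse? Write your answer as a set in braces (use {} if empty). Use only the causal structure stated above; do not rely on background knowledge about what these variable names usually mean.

Variables eligible for adjustment (non-descendants of BrandLoyalty, excluding BrandLoyalty and CouponUse): {Conversion, PriceTier, WebVisits}.
Backdoor paths from BrandLoyalty to CouponUse:
  P1: BrandLoyalty <- PriceTier -> Conversion -> CouponUse
  P2: BrandLoyalty <- PriceTier -> CouponUse
The empty set is not sufficient: P1 (BrandLoyalty <- PriceTier -> Conversion -> CouponUse) has no collider blocking it and no conditioned non-collider, so it is open.
Try {PriceTier}:
  P1: blocked at fork node PriceTier ∈ conditioning set.
  P2: blocked at fork node PriceTier ∈ conditioning set.
{PriceTier} contains no descendant of BrandLoyalty and blocks every backdoor path.
No other singleton works — e.g. {WebVisits} leaves P1 open — so {PriceTier} is the unique smallest valid adjustment set.

{PriceTier}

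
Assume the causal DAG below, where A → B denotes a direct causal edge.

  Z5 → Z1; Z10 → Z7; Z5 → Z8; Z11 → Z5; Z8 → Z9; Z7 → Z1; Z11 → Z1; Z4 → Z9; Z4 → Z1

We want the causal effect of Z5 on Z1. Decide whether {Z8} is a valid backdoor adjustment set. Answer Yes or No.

No

Backdoor paths from Z5 to Z1 (paths whose first edge points into Z5):
  P1: Z5 <- Z11 -> Z1
Condition 1 (no descendant of Z5 in the set): FAILS — Z8 is a descendant of Z5.
Condition 2 (every backdoor path blocked by {Z8}):
  P1: open — no interior node is in the conditioning set.
{Z8} does not satisfy the backdoor criterion.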